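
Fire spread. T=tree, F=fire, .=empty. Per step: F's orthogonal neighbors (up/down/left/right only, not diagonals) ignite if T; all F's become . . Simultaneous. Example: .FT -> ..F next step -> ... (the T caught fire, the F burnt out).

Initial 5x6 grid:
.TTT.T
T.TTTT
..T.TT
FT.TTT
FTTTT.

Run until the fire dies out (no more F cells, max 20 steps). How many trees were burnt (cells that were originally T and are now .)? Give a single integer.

Step 1: +2 fires, +2 burnt (F count now 2)
Step 2: +1 fires, +2 burnt (F count now 1)
Step 3: +1 fires, +1 burnt (F count now 1)
Step 4: +2 fires, +1 burnt (F count now 2)
Step 5: +1 fires, +2 burnt (F count now 1)
Step 6: +2 fires, +1 burnt (F count now 2)
Step 7: +2 fires, +2 burnt (F count now 2)
Step 8: +2 fires, +2 burnt (F count now 2)
Step 9: +3 fires, +2 burnt (F count now 3)
Step 10: +2 fires, +3 burnt (F count now 2)
Step 11: +1 fires, +2 burnt (F count now 1)
Step 12: +0 fires, +1 burnt (F count now 0)
Fire out after step 12
Initially T: 20, now '.': 29
Total burnt (originally-T cells now '.'): 19

Answer: 19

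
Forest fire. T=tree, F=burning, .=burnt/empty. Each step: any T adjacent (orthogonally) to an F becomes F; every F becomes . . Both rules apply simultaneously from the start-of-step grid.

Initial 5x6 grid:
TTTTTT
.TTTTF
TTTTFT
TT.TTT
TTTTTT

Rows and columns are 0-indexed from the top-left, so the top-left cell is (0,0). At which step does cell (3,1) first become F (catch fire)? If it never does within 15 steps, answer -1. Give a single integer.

Step 1: cell (3,1)='T' (+5 fires, +2 burnt)
Step 2: cell (3,1)='T' (+6 fires, +5 burnt)
Step 3: cell (3,1)='T' (+5 fires, +6 burnt)
Step 4: cell (3,1)='F' (+5 fires, +5 burnt)
  -> target ignites at step 4
Step 5: cell (3,1)='.' (+3 fires, +5 burnt)
Step 6: cell (3,1)='.' (+2 fires, +3 burnt)
Step 7: cell (3,1)='.' (+0 fires, +2 burnt)
  fire out at step 7

4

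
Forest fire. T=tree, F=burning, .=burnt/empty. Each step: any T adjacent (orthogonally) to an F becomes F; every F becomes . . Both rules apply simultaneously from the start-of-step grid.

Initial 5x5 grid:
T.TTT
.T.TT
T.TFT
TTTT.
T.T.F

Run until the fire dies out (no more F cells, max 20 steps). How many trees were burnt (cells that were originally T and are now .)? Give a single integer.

Answer: 14

Derivation:
Step 1: +4 fires, +2 burnt (F count now 4)
Step 2: +3 fires, +4 burnt (F count now 3)
Step 3: +4 fires, +3 burnt (F count now 4)
Step 4: +1 fires, +4 burnt (F count now 1)
Step 5: +2 fires, +1 burnt (F count now 2)
Step 6: +0 fires, +2 burnt (F count now 0)
Fire out after step 6
Initially T: 16, now '.': 23
Total burnt (originally-T cells now '.'): 14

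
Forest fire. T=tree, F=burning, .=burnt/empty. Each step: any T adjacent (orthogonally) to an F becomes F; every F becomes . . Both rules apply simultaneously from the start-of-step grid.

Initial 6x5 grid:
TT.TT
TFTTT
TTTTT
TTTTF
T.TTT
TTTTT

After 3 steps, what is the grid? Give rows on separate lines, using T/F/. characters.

Step 1: 7 trees catch fire, 2 burn out
  TF.TT
  F.FTT
  TFTTF
  TTTF.
  T.TTF
  TTTTT
Step 2: 10 trees catch fire, 7 burn out
  F..TT
  ...FF
  F.FF.
  TFF..
  T.TF.
  TTTTF
Step 3: 5 trees catch fire, 10 burn out
  ...FF
  .....
  .....
  F....
  T.F..
  TTTF.

...FF
.....
.....
F....
T.F..
TTTF.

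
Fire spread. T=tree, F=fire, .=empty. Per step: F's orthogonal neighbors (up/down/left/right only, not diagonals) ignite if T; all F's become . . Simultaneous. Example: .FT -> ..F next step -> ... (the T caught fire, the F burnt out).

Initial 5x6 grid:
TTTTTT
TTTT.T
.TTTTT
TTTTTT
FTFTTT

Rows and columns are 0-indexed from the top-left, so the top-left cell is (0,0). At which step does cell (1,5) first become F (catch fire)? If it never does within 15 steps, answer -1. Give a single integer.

Step 1: cell (1,5)='T' (+4 fires, +2 burnt)
Step 2: cell (1,5)='T' (+4 fires, +4 burnt)
Step 3: cell (1,5)='T' (+5 fires, +4 burnt)
Step 4: cell (1,5)='T' (+5 fires, +5 burnt)
Step 5: cell (1,5)='T' (+4 fires, +5 burnt)
Step 6: cell (1,5)='F' (+3 fires, +4 burnt)
  -> target ignites at step 6
Step 7: cell (1,5)='.' (+1 fires, +3 burnt)
Step 8: cell (1,5)='.' (+0 fires, +1 burnt)
  fire out at step 8

6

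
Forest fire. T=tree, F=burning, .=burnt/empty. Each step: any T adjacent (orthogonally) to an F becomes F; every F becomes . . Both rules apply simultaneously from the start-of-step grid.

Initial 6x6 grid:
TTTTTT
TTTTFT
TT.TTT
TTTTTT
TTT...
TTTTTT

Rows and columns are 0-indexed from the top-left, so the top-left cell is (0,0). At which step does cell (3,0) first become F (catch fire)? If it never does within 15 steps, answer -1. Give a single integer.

Step 1: cell (3,0)='T' (+4 fires, +1 burnt)
Step 2: cell (3,0)='T' (+6 fires, +4 burnt)
Step 3: cell (3,0)='T' (+4 fires, +6 burnt)
Step 4: cell (3,0)='T' (+4 fires, +4 burnt)
Step 5: cell (3,0)='T' (+4 fires, +4 burnt)
Step 6: cell (3,0)='F' (+3 fires, +4 burnt)
  -> target ignites at step 6
Step 7: cell (3,0)='.' (+3 fires, +3 burnt)
Step 8: cell (3,0)='.' (+2 fires, +3 burnt)
Step 9: cell (3,0)='.' (+1 fires, +2 burnt)
Step 10: cell (3,0)='.' (+0 fires, +1 burnt)
  fire out at step 10

6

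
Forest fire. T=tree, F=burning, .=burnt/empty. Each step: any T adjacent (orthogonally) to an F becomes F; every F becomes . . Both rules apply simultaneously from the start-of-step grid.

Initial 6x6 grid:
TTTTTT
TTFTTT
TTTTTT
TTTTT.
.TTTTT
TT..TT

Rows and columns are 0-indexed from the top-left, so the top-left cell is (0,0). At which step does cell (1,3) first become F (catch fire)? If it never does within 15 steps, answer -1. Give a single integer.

Step 1: cell (1,3)='F' (+4 fires, +1 burnt)
  -> target ignites at step 1
Step 2: cell (1,3)='.' (+7 fires, +4 burnt)
Step 3: cell (1,3)='.' (+8 fires, +7 burnt)
Step 4: cell (1,3)='.' (+6 fires, +8 burnt)
Step 5: cell (1,3)='.' (+2 fires, +6 burnt)
Step 6: cell (1,3)='.' (+3 fires, +2 burnt)
Step 7: cell (1,3)='.' (+1 fires, +3 burnt)
Step 8: cell (1,3)='.' (+0 fires, +1 burnt)
  fire out at step 8

1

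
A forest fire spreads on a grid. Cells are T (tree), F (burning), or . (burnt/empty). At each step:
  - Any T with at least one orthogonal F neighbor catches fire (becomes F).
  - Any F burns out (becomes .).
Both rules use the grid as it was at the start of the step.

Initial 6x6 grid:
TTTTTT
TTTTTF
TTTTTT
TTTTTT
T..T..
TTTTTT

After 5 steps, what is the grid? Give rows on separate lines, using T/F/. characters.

Step 1: 3 trees catch fire, 1 burn out
  TTTTTF
  TTTTF.
  TTTTTF
  TTTTTT
  T..T..
  TTTTTT
Step 2: 4 trees catch fire, 3 burn out
  TTTTF.
  TTTF..
  TTTTF.
  TTTTTF
  T..T..
  TTTTTT
Step 3: 4 trees catch fire, 4 burn out
  TTTF..
  TTF...
  TTTF..
  TTTTF.
  T..T..
  TTTTTT
Step 4: 4 trees catch fire, 4 burn out
  TTF...
  TF....
  TTF...
  TTTF..
  T..T..
  TTTTTT
Step 5: 5 trees catch fire, 4 burn out
  TF....
  F.....
  TF....
  TTF...
  T..F..
  TTTTTT

TF....
F.....
TF....
TTF...
T..F..
TTTTTT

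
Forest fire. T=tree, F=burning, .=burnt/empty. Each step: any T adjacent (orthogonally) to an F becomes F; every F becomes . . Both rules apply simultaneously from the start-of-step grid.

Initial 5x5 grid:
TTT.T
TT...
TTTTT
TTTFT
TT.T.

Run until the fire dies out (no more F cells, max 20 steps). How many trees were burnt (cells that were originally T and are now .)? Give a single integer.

Answer: 17

Derivation:
Step 1: +4 fires, +1 burnt (F count now 4)
Step 2: +3 fires, +4 burnt (F count now 3)
Step 3: +3 fires, +3 burnt (F count now 3)
Step 4: +3 fires, +3 burnt (F count now 3)
Step 5: +2 fires, +3 burnt (F count now 2)
Step 6: +2 fires, +2 burnt (F count now 2)
Step 7: +0 fires, +2 burnt (F count now 0)
Fire out after step 7
Initially T: 18, now '.': 24
Total burnt (originally-T cells now '.'): 17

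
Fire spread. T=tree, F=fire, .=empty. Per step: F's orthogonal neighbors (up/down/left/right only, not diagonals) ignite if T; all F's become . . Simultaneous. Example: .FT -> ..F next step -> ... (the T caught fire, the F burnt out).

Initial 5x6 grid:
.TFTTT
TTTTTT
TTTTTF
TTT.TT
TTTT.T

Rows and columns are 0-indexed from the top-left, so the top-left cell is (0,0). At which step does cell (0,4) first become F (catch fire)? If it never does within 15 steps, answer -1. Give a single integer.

Step 1: cell (0,4)='T' (+6 fires, +2 burnt)
Step 2: cell (0,4)='F' (+9 fires, +6 burnt)
  -> target ignites at step 2
Step 3: cell (0,4)='.' (+3 fires, +9 burnt)
Step 4: cell (0,4)='.' (+3 fires, +3 burnt)
Step 5: cell (0,4)='.' (+3 fires, +3 burnt)
Step 6: cell (0,4)='.' (+1 fires, +3 burnt)
Step 7: cell (0,4)='.' (+0 fires, +1 burnt)
  fire out at step 7

2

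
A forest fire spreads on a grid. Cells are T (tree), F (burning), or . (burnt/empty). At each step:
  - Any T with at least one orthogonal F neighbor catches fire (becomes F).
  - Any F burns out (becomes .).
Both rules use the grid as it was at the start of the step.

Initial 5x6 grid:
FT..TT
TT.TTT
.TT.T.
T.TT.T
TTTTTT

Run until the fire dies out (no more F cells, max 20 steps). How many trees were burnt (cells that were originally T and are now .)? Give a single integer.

Answer: 15

Derivation:
Step 1: +2 fires, +1 burnt (F count now 2)
Step 2: +1 fires, +2 burnt (F count now 1)
Step 3: +1 fires, +1 burnt (F count now 1)
Step 4: +1 fires, +1 burnt (F count now 1)
Step 5: +1 fires, +1 burnt (F count now 1)
Step 6: +2 fires, +1 burnt (F count now 2)
Step 7: +2 fires, +2 burnt (F count now 2)
Step 8: +2 fires, +2 burnt (F count now 2)
Step 9: +2 fires, +2 burnt (F count now 2)
Step 10: +1 fires, +2 burnt (F count now 1)
Step 11: +0 fires, +1 burnt (F count now 0)
Fire out after step 11
Initially T: 21, now '.': 24
Total burnt (originally-T cells now '.'): 15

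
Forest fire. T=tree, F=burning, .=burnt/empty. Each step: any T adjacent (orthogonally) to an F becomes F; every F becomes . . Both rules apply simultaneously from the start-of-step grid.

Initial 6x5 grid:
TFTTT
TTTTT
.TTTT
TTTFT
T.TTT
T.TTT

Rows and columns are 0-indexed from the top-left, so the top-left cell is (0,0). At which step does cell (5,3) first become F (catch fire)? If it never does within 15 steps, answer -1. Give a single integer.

Step 1: cell (5,3)='T' (+7 fires, +2 burnt)
Step 2: cell (5,3)='F' (+11 fires, +7 burnt)
  -> target ignites at step 2
Step 3: cell (5,3)='.' (+5 fires, +11 burnt)
Step 4: cell (5,3)='.' (+1 fires, +5 burnt)
Step 5: cell (5,3)='.' (+1 fires, +1 burnt)
Step 6: cell (5,3)='.' (+0 fires, +1 burnt)
  fire out at step 6

2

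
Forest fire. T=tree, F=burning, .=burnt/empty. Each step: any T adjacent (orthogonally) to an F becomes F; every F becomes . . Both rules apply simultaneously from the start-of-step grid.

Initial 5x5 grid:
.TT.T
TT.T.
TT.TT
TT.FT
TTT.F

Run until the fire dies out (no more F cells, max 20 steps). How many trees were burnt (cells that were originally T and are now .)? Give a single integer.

Step 1: +2 fires, +2 burnt (F count now 2)
Step 2: +2 fires, +2 burnt (F count now 2)
Step 3: +0 fires, +2 burnt (F count now 0)
Fire out after step 3
Initially T: 16, now '.': 13
Total burnt (originally-T cells now '.'): 4

Answer: 4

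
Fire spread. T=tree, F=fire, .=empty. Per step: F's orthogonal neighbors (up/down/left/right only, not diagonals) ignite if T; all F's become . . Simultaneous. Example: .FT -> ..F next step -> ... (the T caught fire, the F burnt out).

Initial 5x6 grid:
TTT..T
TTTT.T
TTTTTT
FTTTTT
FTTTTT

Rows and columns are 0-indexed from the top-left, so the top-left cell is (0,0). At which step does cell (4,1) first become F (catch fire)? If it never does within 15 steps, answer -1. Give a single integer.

Step 1: cell (4,1)='F' (+3 fires, +2 burnt)
  -> target ignites at step 1
Step 2: cell (4,1)='.' (+4 fires, +3 burnt)
Step 3: cell (4,1)='.' (+5 fires, +4 burnt)
Step 4: cell (4,1)='.' (+5 fires, +5 burnt)
Step 5: cell (4,1)='.' (+5 fires, +5 burnt)
Step 6: cell (4,1)='.' (+1 fires, +5 burnt)
Step 7: cell (4,1)='.' (+1 fires, +1 burnt)
Step 8: cell (4,1)='.' (+1 fires, +1 burnt)
Step 9: cell (4,1)='.' (+0 fires, +1 burnt)
  fire out at step 9

1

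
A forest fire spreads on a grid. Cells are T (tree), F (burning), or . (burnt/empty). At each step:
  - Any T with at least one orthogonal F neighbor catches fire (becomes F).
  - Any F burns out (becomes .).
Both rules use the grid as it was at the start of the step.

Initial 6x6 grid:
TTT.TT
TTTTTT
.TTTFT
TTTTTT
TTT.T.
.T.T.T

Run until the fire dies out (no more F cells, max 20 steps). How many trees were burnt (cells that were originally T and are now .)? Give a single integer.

Step 1: +4 fires, +1 burnt (F count now 4)
Step 2: +7 fires, +4 burnt (F count now 7)
Step 3: +4 fires, +7 burnt (F count now 4)
Step 4: +4 fires, +4 burnt (F count now 4)
Step 5: +4 fires, +4 burnt (F count now 4)
Step 6: +3 fires, +4 burnt (F count now 3)
Step 7: +0 fires, +3 burnt (F count now 0)
Fire out after step 7
Initially T: 28, now '.': 34
Total burnt (originally-T cells now '.'): 26

Answer: 26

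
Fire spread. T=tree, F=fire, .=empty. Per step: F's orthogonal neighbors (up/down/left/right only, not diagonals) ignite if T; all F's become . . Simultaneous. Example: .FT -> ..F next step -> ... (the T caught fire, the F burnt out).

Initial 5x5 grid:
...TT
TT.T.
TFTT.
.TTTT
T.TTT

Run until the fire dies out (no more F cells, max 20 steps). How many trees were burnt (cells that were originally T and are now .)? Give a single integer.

Answer: 15

Derivation:
Step 1: +4 fires, +1 burnt (F count now 4)
Step 2: +3 fires, +4 burnt (F count now 3)
Step 3: +3 fires, +3 burnt (F count now 3)
Step 4: +3 fires, +3 burnt (F count now 3)
Step 5: +2 fires, +3 burnt (F count now 2)
Step 6: +0 fires, +2 burnt (F count now 0)
Fire out after step 6
Initially T: 16, now '.': 24
Total burnt (originally-T cells now '.'): 15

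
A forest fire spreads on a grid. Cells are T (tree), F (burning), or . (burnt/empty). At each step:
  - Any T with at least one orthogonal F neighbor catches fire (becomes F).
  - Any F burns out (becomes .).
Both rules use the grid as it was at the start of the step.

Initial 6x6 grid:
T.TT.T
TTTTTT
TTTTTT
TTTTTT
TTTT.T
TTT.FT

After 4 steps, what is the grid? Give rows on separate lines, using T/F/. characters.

Step 1: 1 trees catch fire, 1 burn out
  T.TT.T
  TTTTTT
  TTTTTT
  TTTTTT
  TTTT.T
  TTT..F
Step 2: 1 trees catch fire, 1 burn out
  T.TT.T
  TTTTTT
  TTTTTT
  TTTTTT
  TTTT.F
  TTT...
Step 3: 1 trees catch fire, 1 burn out
  T.TT.T
  TTTTTT
  TTTTTT
  TTTTTF
  TTTT..
  TTT...
Step 4: 2 trees catch fire, 1 burn out
  T.TT.T
  TTTTTT
  TTTTTF
  TTTTF.
  TTTT..
  TTT...

T.TT.T
TTTTTT
TTTTTF
TTTTF.
TTTT..
TTT...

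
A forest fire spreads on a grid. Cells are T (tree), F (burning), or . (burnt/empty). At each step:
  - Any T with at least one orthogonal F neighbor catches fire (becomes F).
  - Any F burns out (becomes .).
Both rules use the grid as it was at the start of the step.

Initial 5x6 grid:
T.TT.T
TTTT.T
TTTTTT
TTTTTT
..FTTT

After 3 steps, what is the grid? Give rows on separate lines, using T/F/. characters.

Step 1: 2 trees catch fire, 1 burn out
  T.TT.T
  TTTT.T
  TTTTTT
  TTFTTT
  ...FTT
Step 2: 4 trees catch fire, 2 burn out
  T.TT.T
  TTTT.T
  TTFTTT
  TF.FTT
  ....FT
Step 3: 6 trees catch fire, 4 burn out
  T.TT.T
  TTFT.T
  TF.FTT
  F...FT
  .....F

T.TT.T
TTFT.T
TF.FTT
F...FT
.....F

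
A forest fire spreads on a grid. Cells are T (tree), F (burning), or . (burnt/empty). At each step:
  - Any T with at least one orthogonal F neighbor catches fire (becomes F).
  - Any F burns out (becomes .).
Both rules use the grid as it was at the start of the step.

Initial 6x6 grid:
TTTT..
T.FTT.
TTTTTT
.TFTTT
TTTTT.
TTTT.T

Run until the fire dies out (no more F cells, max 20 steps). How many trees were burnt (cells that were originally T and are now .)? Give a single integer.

Answer: 26

Derivation:
Step 1: +6 fires, +2 burnt (F count now 6)
Step 2: +9 fires, +6 burnt (F count now 9)
Step 3: +8 fires, +9 burnt (F count now 8)
Step 4: +3 fires, +8 burnt (F count now 3)
Step 5: +0 fires, +3 burnt (F count now 0)
Fire out after step 5
Initially T: 27, now '.': 35
Total burnt (originally-T cells now '.'): 26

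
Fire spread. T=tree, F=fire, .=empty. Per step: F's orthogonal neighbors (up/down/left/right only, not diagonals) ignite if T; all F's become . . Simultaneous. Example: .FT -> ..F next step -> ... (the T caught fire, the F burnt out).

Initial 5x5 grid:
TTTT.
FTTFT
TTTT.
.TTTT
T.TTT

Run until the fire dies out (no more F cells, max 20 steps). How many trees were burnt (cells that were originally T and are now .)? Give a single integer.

Answer: 18

Derivation:
Step 1: +7 fires, +2 burnt (F count now 7)
Step 2: +5 fires, +7 burnt (F count now 5)
Step 3: +4 fires, +5 burnt (F count now 4)
Step 4: +2 fires, +4 burnt (F count now 2)
Step 5: +0 fires, +2 burnt (F count now 0)
Fire out after step 5
Initially T: 19, now '.': 24
Total burnt (originally-T cells now '.'): 18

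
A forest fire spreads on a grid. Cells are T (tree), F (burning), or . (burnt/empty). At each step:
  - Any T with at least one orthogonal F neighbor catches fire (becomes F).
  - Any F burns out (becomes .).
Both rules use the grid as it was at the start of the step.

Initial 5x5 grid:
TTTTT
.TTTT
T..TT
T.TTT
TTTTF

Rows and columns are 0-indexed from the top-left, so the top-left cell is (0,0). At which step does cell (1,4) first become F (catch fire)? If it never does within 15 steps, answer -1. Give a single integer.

Step 1: cell (1,4)='T' (+2 fires, +1 burnt)
Step 2: cell (1,4)='T' (+3 fires, +2 burnt)
Step 3: cell (1,4)='F' (+4 fires, +3 burnt)
  -> target ignites at step 3
Step 4: cell (1,4)='.' (+3 fires, +4 burnt)
Step 5: cell (1,4)='.' (+3 fires, +3 burnt)
Step 6: cell (1,4)='.' (+3 fires, +3 burnt)
Step 7: cell (1,4)='.' (+1 fires, +3 burnt)
Step 8: cell (1,4)='.' (+1 fires, +1 burnt)
Step 9: cell (1,4)='.' (+0 fires, +1 burnt)
  fire out at step 9

3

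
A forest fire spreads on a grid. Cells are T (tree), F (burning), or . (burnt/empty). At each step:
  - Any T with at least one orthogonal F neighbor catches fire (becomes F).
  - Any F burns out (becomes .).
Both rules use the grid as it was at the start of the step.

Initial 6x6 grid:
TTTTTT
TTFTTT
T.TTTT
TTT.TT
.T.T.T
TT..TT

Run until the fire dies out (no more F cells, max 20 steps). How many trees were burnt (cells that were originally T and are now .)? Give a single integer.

Answer: 27

Derivation:
Step 1: +4 fires, +1 burnt (F count now 4)
Step 2: +6 fires, +4 burnt (F count now 6)
Step 3: +6 fires, +6 burnt (F count now 6)
Step 4: +5 fires, +6 burnt (F count now 5)
Step 5: +2 fires, +5 burnt (F count now 2)
Step 6: +2 fires, +2 burnt (F count now 2)
Step 7: +1 fires, +2 burnt (F count now 1)
Step 8: +1 fires, +1 burnt (F count now 1)
Step 9: +0 fires, +1 burnt (F count now 0)
Fire out after step 9
Initially T: 28, now '.': 35
Total burnt (originally-T cells now '.'): 27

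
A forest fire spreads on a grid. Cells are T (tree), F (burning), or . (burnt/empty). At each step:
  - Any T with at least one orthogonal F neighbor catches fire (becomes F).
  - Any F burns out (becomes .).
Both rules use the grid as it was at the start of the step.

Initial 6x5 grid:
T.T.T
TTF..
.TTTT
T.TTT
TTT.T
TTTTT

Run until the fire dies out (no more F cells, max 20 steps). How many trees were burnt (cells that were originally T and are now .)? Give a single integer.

Step 1: +3 fires, +1 burnt (F count now 3)
Step 2: +4 fires, +3 burnt (F count now 4)
Step 3: +4 fires, +4 burnt (F count now 4)
Step 4: +3 fires, +4 burnt (F count now 3)
Step 5: +4 fires, +3 burnt (F count now 4)
Step 6: +3 fires, +4 burnt (F count now 3)
Step 7: +0 fires, +3 burnt (F count now 0)
Fire out after step 7
Initially T: 22, now '.': 29
Total burnt (originally-T cells now '.'): 21

Answer: 21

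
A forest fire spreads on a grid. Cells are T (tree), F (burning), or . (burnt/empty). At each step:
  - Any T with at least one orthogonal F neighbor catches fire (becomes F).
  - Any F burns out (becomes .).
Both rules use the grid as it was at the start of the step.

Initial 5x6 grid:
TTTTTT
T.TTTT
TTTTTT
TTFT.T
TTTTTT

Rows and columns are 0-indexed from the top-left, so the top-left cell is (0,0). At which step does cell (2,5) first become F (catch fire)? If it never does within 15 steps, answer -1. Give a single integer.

Step 1: cell (2,5)='T' (+4 fires, +1 burnt)
Step 2: cell (2,5)='T' (+6 fires, +4 burnt)
Step 3: cell (2,5)='T' (+6 fires, +6 burnt)
Step 4: cell (2,5)='F' (+6 fires, +6 burnt)
  -> target ignites at step 4
Step 5: cell (2,5)='.' (+4 fires, +6 burnt)
Step 6: cell (2,5)='.' (+1 fires, +4 burnt)
Step 7: cell (2,5)='.' (+0 fires, +1 burnt)
  fire out at step 7

4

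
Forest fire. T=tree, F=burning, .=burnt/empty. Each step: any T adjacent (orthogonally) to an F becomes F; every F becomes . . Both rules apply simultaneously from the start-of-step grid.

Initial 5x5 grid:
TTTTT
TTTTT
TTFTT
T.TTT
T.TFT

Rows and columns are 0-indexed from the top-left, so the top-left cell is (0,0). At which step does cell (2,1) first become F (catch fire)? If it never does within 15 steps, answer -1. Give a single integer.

Step 1: cell (2,1)='F' (+7 fires, +2 burnt)
  -> target ignites at step 1
Step 2: cell (2,1)='.' (+6 fires, +7 burnt)
Step 3: cell (2,1)='.' (+5 fires, +6 burnt)
Step 4: cell (2,1)='.' (+3 fires, +5 burnt)
Step 5: cell (2,1)='.' (+0 fires, +3 burnt)
  fire out at step 5

1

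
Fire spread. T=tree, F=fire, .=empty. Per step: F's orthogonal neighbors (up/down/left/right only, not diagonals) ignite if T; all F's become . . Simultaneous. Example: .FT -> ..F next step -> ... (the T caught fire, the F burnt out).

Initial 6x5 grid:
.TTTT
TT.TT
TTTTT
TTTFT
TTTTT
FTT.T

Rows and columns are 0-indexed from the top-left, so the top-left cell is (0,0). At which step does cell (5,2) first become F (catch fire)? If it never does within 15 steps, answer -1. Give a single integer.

Step 1: cell (5,2)='T' (+6 fires, +2 burnt)
Step 2: cell (5,2)='F' (+9 fires, +6 burnt)
  -> target ignites at step 2
Step 3: cell (5,2)='.' (+5 fires, +9 burnt)
Step 4: cell (5,2)='.' (+4 fires, +5 burnt)
Step 5: cell (5,2)='.' (+1 fires, +4 burnt)
Step 6: cell (5,2)='.' (+0 fires, +1 burnt)
  fire out at step 6

2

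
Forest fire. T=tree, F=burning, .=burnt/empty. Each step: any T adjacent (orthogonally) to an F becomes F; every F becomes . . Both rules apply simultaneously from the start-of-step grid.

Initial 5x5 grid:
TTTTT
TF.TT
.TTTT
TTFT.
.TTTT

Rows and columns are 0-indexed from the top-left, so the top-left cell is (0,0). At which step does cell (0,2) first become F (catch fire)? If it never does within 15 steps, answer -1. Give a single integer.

Step 1: cell (0,2)='T' (+7 fires, +2 burnt)
Step 2: cell (0,2)='F' (+6 fires, +7 burnt)
  -> target ignites at step 2
Step 3: cell (0,2)='.' (+4 fires, +6 burnt)
Step 4: cell (0,2)='.' (+2 fires, +4 burnt)
Step 5: cell (0,2)='.' (+0 fires, +2 burnt)
  fire out at step 5

2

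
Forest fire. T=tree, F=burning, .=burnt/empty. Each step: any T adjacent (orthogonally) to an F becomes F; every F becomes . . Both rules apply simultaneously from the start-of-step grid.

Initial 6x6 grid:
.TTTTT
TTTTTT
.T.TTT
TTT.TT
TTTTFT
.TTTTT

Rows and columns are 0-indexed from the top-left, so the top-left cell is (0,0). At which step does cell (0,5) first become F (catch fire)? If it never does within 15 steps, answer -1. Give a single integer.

Step 1: cell (0,5)='T' (+4 fires, +1 burnt)
Step 2: cell (0,5)='T' (+5 fires, +4 burnt)
Step 3: cell (0,5)='T' (+6 fires, +5 burnt)
Step 4: cell (0,5)='T' (+6 fires, +6 burnt)
Step 5: cell (0,5)='F' (+5 fires, +6 burnt)
  -> target ignites at step 5
Step 6: cell (0,5)='.' (+2 fires, +5 burnt)
Step 7: cell (0,5)='.' (+2 fires, +2 burnt)
Step 8: cell (0,5)='.' (+0 fires, +2 burnt)
  fire out at step 8

5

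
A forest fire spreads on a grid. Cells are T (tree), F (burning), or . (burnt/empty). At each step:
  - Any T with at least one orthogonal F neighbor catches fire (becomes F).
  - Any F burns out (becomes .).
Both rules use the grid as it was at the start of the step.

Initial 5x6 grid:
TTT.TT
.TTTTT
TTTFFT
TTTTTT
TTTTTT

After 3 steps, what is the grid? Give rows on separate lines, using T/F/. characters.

Step 1: 6 trees catch fire, 2 burn out
  TTT.TT
  .TTFFT
  TTF..F
  TTTFFT
  TTTTTT
Step 2: 8 trees catch fire, 6 burn out
  TTT.FT
  .TF..F
  TF....
  TTF..F
  TTTFFT
Step 3: 7 trees catch fire, 8 burn out
  TTF..F
  .F....
  F.....
  TF....
  TTF..F

TTF..F
.F....
F.....
TF....
TTF..F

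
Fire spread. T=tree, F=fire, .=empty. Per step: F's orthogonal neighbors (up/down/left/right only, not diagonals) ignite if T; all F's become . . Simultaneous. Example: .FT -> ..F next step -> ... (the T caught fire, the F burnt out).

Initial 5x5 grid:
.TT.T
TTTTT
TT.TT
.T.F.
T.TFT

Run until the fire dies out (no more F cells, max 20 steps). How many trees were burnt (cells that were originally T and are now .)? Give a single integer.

Answer: 15

Derivation:
Step 1: +3 fires, +2 burnt (F count now 3)
Step 2: +2 fires, +3 burnt (F count now 2)
Step 3: +2 fires, +2 burnt (F count now 2)
Step 4: +3 fires, +2 burnt (F count now 3)
Step 5: +3 fires, +3 burnt (F count now 3)
Step 6: +2 fires, +3 burnt (F count now 2)
Step 7: +0 fires, +2 burnt (F count now 0)
Fire out after step 7
Initially T: 16, now '.': 24
Total burnt (originally-T cells now '.'): 15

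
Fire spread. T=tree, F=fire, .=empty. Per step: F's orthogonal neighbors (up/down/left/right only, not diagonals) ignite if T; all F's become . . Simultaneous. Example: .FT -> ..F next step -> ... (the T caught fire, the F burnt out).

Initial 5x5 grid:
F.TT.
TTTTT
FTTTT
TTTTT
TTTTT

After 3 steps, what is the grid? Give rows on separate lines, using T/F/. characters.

Step 1: 3 trees catch fire, 2 burn out
  ..TT.
  FTTTT
  .FTTT
  FTTTT
  TTTTT
Step 2: 4 trees catch fire, 3 burn out
  ..TT.
  .FTTT
  ..FTT
  .FTTT
  FTTTT
Step 3: 4 trees catch fire, 4 burn out
  ..TT.
  ..FTT
  ...FT
  ..FTT
  .FTTT

..TT.
..FTT
...FT
..FTT
.FTTT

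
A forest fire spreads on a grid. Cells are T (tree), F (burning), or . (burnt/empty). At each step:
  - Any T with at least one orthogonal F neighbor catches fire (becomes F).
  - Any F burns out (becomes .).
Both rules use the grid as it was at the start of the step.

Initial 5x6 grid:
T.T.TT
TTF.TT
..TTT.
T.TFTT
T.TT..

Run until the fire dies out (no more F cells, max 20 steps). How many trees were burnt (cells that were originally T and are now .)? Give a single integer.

Step 1: +7 fires, +2 burnt (F count now 7)
Step 2: +4 fires, +7 burnt (F count now 4)
Step 3: +2 fires, +4 burnt (F count now 2)
Step 4: +2 fires, +2 burnt (F count now 2)
Step 5: +1 fires, +2 burnt (F count now 1)
Step 6: +0 fires, +1 burnt (F count now 0)
Fire out after step 6
Initially T: 18, now '.': 28
Total burnt (originally-T cells now '.'): 16

Answer: 16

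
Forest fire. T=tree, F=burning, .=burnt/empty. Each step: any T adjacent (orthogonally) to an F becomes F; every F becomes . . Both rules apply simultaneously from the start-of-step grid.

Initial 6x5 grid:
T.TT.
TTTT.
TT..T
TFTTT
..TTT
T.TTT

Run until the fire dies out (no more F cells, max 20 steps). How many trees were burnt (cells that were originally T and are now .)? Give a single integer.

Step 1: +3 fires, +1 burnt (F count now 3)
Step 2: +4 fires, +3 burnt (F count now 4)
Step 3: +5 fires, +4 burnt (F count now 5)
Step 4: +6 fires, +5 burnt (F count now 6)
Step 5: +2 fires, +6 burnt (F count now 2)
Step 6: +0 fires, +2 burnt (F count now 0)
Fire out after step 6
Initially T: 21, now '.': 29
Total burnt (originally-T cells now '.'): 20

Answer: 20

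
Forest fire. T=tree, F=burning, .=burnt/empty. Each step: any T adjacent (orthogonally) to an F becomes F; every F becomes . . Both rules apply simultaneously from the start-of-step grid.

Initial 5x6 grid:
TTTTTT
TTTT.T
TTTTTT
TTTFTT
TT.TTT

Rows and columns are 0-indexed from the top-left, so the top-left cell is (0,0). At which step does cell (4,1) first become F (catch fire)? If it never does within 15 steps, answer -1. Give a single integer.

Step 1: cell (4,1)='T' (+4 fires, +1 burnt)
Step 2: cell (4,1)='T' (+6 fires, +4 burnt)
Step 3: cell (4,1)='F' (+7 fires, +6 burnt)
  -> target ignites at step 3
Step 4: cell (4,1)='.' (+6 fires, +7 burnt)
Step 5: cell (4,1)='.' (+3 fires, +6 burnt)
Step 6: cell (4,1)='.' (+1 fires, +3 burnt)
Step 7: cell (4,1)='.' (+0 fires, +1 burnt)
  fire out at step 7

3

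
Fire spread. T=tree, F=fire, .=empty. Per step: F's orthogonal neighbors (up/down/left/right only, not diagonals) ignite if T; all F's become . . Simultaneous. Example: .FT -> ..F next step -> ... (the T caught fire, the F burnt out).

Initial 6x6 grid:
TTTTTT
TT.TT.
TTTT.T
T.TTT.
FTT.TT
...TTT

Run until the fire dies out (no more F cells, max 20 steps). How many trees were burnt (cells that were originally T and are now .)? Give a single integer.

Step 1: +2 fires, +1 burnt (F count now 2)
Step 2: +2 fires, +2 burnt (F count now 2)
Step 3: +3 fires, +2 burnt (F count now 3)
Step 4: +4 fires, +3 burnt (F count now 4)
Step 5: +3 fires, +4 burnt (F count now 3)
Step 6: +3 fires, +3 burnt (F count now 3)
Step 7: +4 fires, +3 burnt (F count now 4)
Step 8: +3 fires, +4 burnt (F count now 3)
Step 9: +1 fires, +3 burnt (F count now 1)
Step 10: +0 fires, +1 burnt (F count now 0)
Fire out after step 10
Initially T: 26, now '.': 35
Total burnt (originally-T cells now '.'): 25

Answer: 25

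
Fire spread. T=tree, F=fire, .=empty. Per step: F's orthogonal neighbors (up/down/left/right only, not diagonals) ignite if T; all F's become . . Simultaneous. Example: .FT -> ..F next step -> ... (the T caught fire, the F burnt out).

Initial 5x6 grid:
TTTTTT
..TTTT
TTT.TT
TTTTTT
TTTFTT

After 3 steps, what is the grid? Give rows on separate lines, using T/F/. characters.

Step 1: 3 trees catch fire, 1 burn out
  TTTTTT
  ..TTTT
  TTT.TT
  TTTFTT
  TTF.FT
Step 2: 4 trees catch fire, 3 burn out
  TTTTTT
  ..TTTT
  TTT.TT
  TTF.FT
  TF...F
Step 3: 5 trees catch fire, 4 burn out
  TTTTTT
  ..TTTT
  TTF.FT
  TF...F
  F.....

TTTTTT
..TTTT
TTF.FT
TF...F
F.....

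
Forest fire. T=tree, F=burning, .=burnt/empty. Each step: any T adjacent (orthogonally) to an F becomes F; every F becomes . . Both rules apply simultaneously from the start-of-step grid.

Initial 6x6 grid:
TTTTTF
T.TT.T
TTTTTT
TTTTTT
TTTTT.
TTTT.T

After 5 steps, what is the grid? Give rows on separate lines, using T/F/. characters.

Step 1: 2 trees catch fire, 1 burn out
  TTTTF.
  T.TT.F
  TTTTTT
  TTTTTT
  TTTTT.
  TTTT.T
Step 2: 2 trees catch fire, 2 burn out
  TTTF..
  T.TT..
  TTTTTF
  TTTTTT
  TTTTT.
  TTTT.T
Step 3: 4 trees catch fire, 2 burn out
  TTF...
  T.TF..
  TTTTF.
  TTTTTF
  TTTTT.
  TTTT.T
Step 4: 4 trees catch fire, 4 burn out
  TF....
  T.F...
  TTTF..
  TTTTF.
  TTTTT.
  TTTT.T
Step 5: 4 trees catch fire, 4 burn out
  F.....
  T.....
  TTF...
  TTTF..
  TTTTF.
  TTTT.T

F.....
T.....
TTF...
TTTF..
TTTTF.
TTTT.T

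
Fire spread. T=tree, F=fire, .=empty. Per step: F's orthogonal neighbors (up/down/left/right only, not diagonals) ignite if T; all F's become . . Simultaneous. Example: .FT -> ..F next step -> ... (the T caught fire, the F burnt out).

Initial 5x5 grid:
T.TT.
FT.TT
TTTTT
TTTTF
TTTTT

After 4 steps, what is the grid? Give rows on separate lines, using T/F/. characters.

Step 1: 6 trees catch fire, 2 burn out
  F.TT.
  .F.TT
  FTTTF
  TTTF.
  TTTTF
Step 2: 6 trees catch fire, 6 burn out
  ..TT.
  ...TF
  .FTF.
  FTF..
  TTTF.
Step 3: 5 trees catch fire, 6 burn out
  ..TT.
  ...F.
  ..F..
  .F...
  FTF..
Step 4: 2 trees catch fire, 5 burn out
  ..TF.
  .....
  .....
  .....
  .F...

..TF.
.....
.....
.....
.F...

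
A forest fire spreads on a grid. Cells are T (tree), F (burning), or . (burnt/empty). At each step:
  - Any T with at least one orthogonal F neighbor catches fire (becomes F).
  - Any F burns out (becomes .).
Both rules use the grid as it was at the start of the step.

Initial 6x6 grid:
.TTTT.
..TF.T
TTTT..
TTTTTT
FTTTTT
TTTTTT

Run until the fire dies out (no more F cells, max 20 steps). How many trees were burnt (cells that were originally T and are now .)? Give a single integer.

Answer: 26

Derivation:
Step 1: +6 fires, +2 burnt (F count now 6)
Step 2: +8 fires, +6 burnt (F count now 8)
Step 3: +6 fires, +8 burnt (F count now 6)
Step 4: +3 fires, +6 burnt (F count now 3)
Step 5: +2 fires, +3 burnt (F count now 2)
Step 6: +1 fires, +2 burnt (F count now 1)
Step 7: +0 fires, +1 burnt (F count now 0)
Fire out after step 7
Initially T: 27, now '.': 35
Total burnt (originally-T cells now '.'): 26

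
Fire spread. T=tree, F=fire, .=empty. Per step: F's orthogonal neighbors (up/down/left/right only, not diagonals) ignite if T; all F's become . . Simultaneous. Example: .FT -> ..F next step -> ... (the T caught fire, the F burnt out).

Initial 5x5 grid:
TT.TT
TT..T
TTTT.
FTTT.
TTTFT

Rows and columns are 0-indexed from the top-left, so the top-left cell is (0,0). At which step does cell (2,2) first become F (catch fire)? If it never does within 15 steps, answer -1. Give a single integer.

Step 1: cell (2,2)='T' (+6 fires, +2 burnt)
Step 2: cell (2,2)='T' (+5 fires, +6 burnt)
Step 3: cell (2,2)='F' (+3 fires, +5 burnt)
  -> target ignites at step 3
Step 4: cell (2,2)='.' (+1 fires, +3 burnt)
Step 5: cell (2,2)='.' (+0 fires, +1 burnt)
  fire out at step 5

3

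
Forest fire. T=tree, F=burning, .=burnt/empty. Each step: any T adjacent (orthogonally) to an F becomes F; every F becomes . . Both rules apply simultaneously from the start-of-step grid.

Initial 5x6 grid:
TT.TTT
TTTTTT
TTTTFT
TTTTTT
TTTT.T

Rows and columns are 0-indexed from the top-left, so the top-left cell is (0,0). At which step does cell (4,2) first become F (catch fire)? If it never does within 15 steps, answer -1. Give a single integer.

Step 1: cell (4,2)='T' (+4 fires, +1 burnt)
Step 2: cell (4,2)='T' (+6 fires, +4 burnt)
Step 3: cell (4,2)='T' (+7 fires, +6 burnt)
Step 4: cell (4,2)='F' (+4 fires, +7 burnt)
  -> target ignites at step 4
Step 5: cell (4,2)='.' (+4 fires, +4 burnt)
Step 6: cell (4,2)='.' (+2 fires, +4 burnt)
Step 7: cell (4,2)='.' (+0 fires, +2 burnt)
  fire out at step 7

4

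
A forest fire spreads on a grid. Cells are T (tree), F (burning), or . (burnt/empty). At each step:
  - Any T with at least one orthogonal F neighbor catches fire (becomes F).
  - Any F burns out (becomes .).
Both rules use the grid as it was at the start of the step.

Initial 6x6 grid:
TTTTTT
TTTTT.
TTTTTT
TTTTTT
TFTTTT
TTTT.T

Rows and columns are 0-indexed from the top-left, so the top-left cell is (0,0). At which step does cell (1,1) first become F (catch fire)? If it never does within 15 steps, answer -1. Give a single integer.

Step 1: cell (1,1)='T' (+4 fires, +1 burnt)
Step 2: cell (1,1)='T' (+6 fires, +4 burnt)
Step 3: cell (1,1)='F' (+6 fires, +6 burnt)
  -> target ignites at step 3
Step 4: cell (1,1)='.' (+6 fires, +6 burnt)
Step 5: cell (1,1)='.' (+6 fires, +6 burnt)
Step 6: cell (1,1)='.' (+3 fires, +6 burnt)
Step 7: cell (1,1)='.' (+1 fires, +3 burnt)
Step 8: cell (1,1)='.' (+1 fires, +1 burnt)
Step 9: cell (1,1)='.' (+0 fires, +1 burnt)
  fire out at step 9

3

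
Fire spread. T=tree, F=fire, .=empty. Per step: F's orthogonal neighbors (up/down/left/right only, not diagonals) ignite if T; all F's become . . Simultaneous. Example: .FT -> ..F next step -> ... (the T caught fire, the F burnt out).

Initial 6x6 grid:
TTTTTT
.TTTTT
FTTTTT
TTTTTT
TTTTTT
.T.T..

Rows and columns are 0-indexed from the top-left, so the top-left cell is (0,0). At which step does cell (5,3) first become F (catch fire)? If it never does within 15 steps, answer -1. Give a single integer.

Step 1: cell (5,3)='T' (+2 fires, +1 burnt)
Step 2: cell (5,3)='T' (+4 fires, +2 burnt)
Step 3: cell (5,3)='T' (+5 fires, +4 burnt)
Step 4: cell (5,3)='T' (+7 fires, +5 burnt)
Step 5: cell (5,3)='T' (+5 fires, +7 burnt)
Step 6: cell (5,3)='F' (+5 fires, +5 burnt)
  -> target ignites at step 6
Step 7: cell (5,3)='.' (+2 fires, +5 burnt)
Step 8: cell (5,3)='.' (+0 fires, +2 burnt)
  fire out at step 8

6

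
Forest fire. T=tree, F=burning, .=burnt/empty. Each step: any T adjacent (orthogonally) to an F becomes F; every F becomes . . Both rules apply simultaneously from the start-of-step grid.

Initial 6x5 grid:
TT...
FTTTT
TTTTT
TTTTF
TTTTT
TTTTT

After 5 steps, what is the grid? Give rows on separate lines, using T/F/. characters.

Step 1: 6 trees catch fire, 2 burn out
  FT...
  .FTTT
  FTTTF
  TTTF.
  TTTTF
  TTTTT
Step 2: 9 trees catch fire, 6 burn out
  .F...
  ..FTF
  .FTF.
  FTF..
  TTTF.
  TTTTF
Step 3: 6 trees catch fire, 9 burn out
  .....
  ...F.
  ..F..
  .F...
  FTF..
  TTTF.
Step 4: 3 trees catch fire, 6 burn out
  .....
  .....
  .....
  .....
  .F...
  FTF..
Step 5: 1 trees catch fire, 3 burn out
  .....
  .....
  .....
  .....
  .....
  .F...

.....
.....
.....
.....
.....
.F...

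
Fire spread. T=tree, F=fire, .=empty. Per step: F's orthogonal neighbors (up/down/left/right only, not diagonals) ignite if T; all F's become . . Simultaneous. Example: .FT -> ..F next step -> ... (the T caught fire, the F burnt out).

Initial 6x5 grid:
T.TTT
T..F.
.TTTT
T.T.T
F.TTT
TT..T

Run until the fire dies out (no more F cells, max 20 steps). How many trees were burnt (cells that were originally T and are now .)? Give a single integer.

Step 1: +4 fires, +2 burnt (F count now 4)
Step 2: +5 fires, +4 burnt (F count now 5)
Step 3: +3 fires, +5 burnt (F count now 3)
Step 4: +2 fires, +3 burnt (F count now 2)
Step 5: +2 fires, +2 burnt (F count now 2)
Step 6: +0 fires, +2 burnt (F count now 0)
Fire out after step 6
Initially T: 18, now '.': 28
Total burnt (originally-T cells now '.'): 16

Answer: 16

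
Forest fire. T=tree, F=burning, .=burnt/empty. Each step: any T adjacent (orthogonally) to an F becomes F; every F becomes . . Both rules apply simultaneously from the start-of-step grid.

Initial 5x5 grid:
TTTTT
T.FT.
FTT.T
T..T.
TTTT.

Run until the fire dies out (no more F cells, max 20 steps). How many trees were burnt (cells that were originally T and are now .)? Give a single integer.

Step 1: +6 fires, +2 burnt (F count now 6)
Step 2: +4 fires, +6 burnt (F count now 4)
Step 3: +2 fires, +4 burnt (F count now 2)
Step 4: +1 fires, +2 burnt (F count now 1)
Step 5: +1 fires, +1 burnt (F count now 1)
Step 6: +1 fires, +1 burnt (F count now 1)
Step 7: +0 fires, +1 burnt (F count now 0)
Fire out after step 7
Initially T: 16, now '.': 24
Total burnt (originally-T cells now '.'): 15

Answer: 15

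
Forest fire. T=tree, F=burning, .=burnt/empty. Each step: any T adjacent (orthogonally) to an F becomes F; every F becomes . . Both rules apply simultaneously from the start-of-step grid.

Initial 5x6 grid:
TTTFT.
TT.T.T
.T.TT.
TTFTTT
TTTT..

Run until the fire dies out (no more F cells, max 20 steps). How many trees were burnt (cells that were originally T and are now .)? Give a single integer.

Answer: 19

Derivation:
Step 1: +6 fires, +2 burnt (F count now 6)
Step 2: +7 fires, +6 burnt (F count now 7)
Step 3: +5 fires, +7 burnt (F count now 5)
Step 4: +1 fires, +5 burnt (F count now 1)
Step 5: +0 fires, +1 burnt (F count now 0)
Fire out after step 5
Initially T: 20, now '.': 29
Total burnt (originally-T cells now '.'): 19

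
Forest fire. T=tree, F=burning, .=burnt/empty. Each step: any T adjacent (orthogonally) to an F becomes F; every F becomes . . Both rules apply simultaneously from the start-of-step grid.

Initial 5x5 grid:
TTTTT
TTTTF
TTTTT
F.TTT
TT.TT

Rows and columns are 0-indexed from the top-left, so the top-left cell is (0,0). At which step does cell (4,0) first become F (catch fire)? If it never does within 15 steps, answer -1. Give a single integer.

Step 1: cell (4,0)='F' (+5 fires, +2 burnt)
  -> target ignites at step 1
Step 2: cell (4,0)='.' (+7 fires, +5 burnt)
Step 3: cell (4,0)='.' (+6 fires, +7 burnt)
Step 4: cell (4,0)='.' (+3 fires, +6 burnt)
Step 5: cell (4,0)='.' (+0 fires, +3 burnt)
  fire out at step 5

1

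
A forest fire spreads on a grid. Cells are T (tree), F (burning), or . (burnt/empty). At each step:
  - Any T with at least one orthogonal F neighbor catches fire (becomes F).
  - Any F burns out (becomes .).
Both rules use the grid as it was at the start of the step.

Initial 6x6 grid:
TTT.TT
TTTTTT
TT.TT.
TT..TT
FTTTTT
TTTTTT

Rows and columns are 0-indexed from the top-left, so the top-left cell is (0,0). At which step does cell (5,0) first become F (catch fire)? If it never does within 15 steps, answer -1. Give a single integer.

Step 1: cell (5,0)='F' (+3 fires, +1 burnt)
  -> target ignites at step 1
Step 2: cell (5,0)='.' (+4 fires, +3 burnt)
Step 3: cell (5,0)='.' (+4 fires, +4 burnt)
Step 4: cell (5,0)='.' (+4 fires, +4 burnt)
Step 5: cell (5,0)='.' (+5 fires, +4 burnt)
Step 6: cell (5,0)='.' (+5 fires, +5 burnt)
Step 7: cell (5,0)='.' (+2 fires, +5 burnt)
Step 8: cell (5,0)='.' (+2 fires, +2 burnt)
Step 9: cell (5,0)='.' (+1 fires, +2 burnt)
Step 10: cell (5,0)='.' (+0 fires, +1 burnt)
  fire out at step 10

1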